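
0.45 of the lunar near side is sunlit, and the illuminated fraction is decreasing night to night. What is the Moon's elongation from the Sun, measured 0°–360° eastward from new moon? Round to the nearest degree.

276°

From f = (1 − cos θ)/2: cos θ = 1 − 2×0.45 = 0.100; arccos → 84.3°.
Since the Moon is past full (waning), take the reflex angle: θ = 360° − 84.3° = 275.7°.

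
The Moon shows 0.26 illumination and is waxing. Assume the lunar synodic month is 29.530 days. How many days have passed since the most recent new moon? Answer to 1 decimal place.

Invert f = (1 − cos θ)/2 to get cos θ = 1 − 2(0.26) = 0.480, hence θ₀ = arccos 0.480 = 61.3°.
The Moon is waxing (0°–180°), so θ = 61.3° directly.
Age = 29.530 × 61.3°/360° ≈ 5.03 days.

5.0 days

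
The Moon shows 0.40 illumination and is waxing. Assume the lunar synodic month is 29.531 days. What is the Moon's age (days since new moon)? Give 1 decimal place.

Invert f = (1 − cos θ)/2 to get cos θ = 1 − 2(0.40) = 0.200, hence θ₀ = arccos 0.200 = 78.5°.
Waxing ⇒ before full, so θ = 78.5°.
That fraction of the synodic month is 78.5/360 × 29.531 d ≈ 6.44 d.

6.4 days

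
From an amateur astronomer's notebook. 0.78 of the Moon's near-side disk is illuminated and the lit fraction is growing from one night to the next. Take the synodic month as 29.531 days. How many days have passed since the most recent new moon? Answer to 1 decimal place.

From f = (1 − cos θ)/2: cos θ = 1 − 2×0.78 = -0.560; arccos → 124.1°.
Before full moon the principal value applies: θ = 124.1°.
That fraction of the synodic month is 124.1/360 × 29.531 d ≈ 10.18 d.

10.2 days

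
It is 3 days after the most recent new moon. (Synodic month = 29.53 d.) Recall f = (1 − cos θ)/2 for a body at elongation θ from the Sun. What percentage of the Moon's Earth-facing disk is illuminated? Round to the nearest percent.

10%

Elongation θ = 360° × 3/29.53 ≈ 36.6°.
With cos θ = 0.803, the lit fraction is (1 − 0.803)/2 ≈ 0.098, so 10%.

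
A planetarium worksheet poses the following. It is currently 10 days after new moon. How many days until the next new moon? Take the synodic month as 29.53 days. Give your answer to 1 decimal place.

The next new moon completes the synodic month: 29.53 − 10 = 19.530 days.

19.5 days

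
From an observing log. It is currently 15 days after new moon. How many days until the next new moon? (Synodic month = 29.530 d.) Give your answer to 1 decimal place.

14.5 days

One full lunation from the last new moon is 29.530 d; remaining = 29.530 − 15 = 14.530 d.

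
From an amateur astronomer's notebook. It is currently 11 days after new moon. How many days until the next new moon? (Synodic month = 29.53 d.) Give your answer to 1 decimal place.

The next new moon completes the synodic month: 29.53 − 11 = 18.530 days.

18.5 days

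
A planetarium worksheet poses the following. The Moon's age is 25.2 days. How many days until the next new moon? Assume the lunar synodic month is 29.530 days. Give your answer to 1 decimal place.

4.3 days

The next new moon completes the synodic month: 29.530 − 25.2 = 4.330 days.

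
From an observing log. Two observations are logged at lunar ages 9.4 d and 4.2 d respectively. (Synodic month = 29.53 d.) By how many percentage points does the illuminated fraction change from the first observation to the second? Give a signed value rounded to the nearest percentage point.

First observation: θ = 360°·9.4/29.53 = 114.6°, so f = 0.708.
Second observation: θ = 51.2°, f = 0.187.
Δf = 0.187 − 0.708 = -0.521, i.e. -52 pp.

-52 pp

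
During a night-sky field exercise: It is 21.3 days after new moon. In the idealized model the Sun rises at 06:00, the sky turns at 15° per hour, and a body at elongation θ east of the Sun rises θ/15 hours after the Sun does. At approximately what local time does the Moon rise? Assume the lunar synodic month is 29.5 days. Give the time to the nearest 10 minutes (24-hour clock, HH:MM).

Elongation θ = 360° × 21.3/29.5 ≈ 259.9°.
At 15° of sky rotation per hour, 259.9° corresponds to a 17.33 h lag.
06:00 + 17.329 h ≈ 23:20 → 23:20 to the nearest ten minutes.

23:20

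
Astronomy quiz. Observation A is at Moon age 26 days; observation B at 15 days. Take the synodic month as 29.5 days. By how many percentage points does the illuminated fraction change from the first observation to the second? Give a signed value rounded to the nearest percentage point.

First observation: θ = 360°·26/29.5 = 317.3°, so f = 0.133.
Second observation: θ = 183.1°, f = 0.999.
Δf = 0.999 − 0.133 = +0.867, i.e. +87 pp.

+87 percentage points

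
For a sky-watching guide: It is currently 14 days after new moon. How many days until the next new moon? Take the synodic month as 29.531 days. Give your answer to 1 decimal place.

The next new moon completes the synodic month: 29.531 − 14 = 15.531 days.

15.5 days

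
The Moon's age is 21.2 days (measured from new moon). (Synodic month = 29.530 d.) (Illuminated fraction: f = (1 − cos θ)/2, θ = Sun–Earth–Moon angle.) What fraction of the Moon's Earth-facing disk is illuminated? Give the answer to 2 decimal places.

0.60

Elongation θ = 360° × 21.2/29.530 ≈ 258.4°.
cos 258.4° = (-0.200), so f = (1 − (-0.200))/2 = 0.600.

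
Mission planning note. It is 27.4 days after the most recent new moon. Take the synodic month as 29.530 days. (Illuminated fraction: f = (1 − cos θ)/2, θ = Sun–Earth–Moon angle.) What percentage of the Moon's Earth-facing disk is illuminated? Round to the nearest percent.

Elongation θ = 360° × 27.4/29.530 ≈ 334.0°.
Illuminated fraction = (1 − cos 334.0°)/2 = (1 − 0.899)/2 ≈ 0.050, so 5%.

5%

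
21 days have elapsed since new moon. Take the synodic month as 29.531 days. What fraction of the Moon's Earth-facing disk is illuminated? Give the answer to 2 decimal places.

The Moon has covered 21/29.531 of its cycle, so θ ≈ 360° × 21/29.531 = 256.0°.
With cos θ = (-0.242), the lit fraction is (1 − (-0.242))/2 ≈ 0.621.

0.62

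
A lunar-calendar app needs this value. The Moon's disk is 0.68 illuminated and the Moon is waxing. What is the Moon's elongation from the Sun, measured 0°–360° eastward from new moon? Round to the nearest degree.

Invert f = (1 − cos θ)/2 to get cos θ = 1 − 2(0.68) = -0.360, hence θ₀ = arccos -0.360 = 111.1°.
Waxing ⇒ before full, so θ = 111.1°.

111°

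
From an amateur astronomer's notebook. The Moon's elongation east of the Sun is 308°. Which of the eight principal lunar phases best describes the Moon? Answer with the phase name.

waning crescent

308° lies in the waning crescent sector of the 8-phase cycle.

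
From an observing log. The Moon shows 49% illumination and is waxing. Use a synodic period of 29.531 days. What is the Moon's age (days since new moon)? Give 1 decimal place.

7.3 days

From f = (1 − cos θ)/2: cos θ = 1 − 2×0.49 = 0.020; arccos → 88.9°.
Before full moon the principal value applies: θ = 88.9°.
That fraction of the synodic month is 88.9/360 × 29.531 d ≈ 7.29 d.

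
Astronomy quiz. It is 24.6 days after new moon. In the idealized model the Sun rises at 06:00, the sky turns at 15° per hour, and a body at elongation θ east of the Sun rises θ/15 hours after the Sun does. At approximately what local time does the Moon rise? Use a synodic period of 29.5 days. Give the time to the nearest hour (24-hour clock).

02:00

Elongation θ = 360° × 24.6/29.5 ≈ 300.2°.
At 15° of sky rotation per hour, 300.2° corresponds to a 20.01 h lag.
06:00 + 20.01 h ≈ 02:01 → 02:00 to the nearest hour.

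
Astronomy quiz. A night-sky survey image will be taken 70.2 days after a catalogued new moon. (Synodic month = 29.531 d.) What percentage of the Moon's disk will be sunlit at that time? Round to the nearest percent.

70.2 d spans 2 complete synodic months (2 × 29.531 = 59.06 d) plus 11.14 d.
The Moon has covered 11.14/29.531 of its cycle, so θ ≈ 360° × 11.14/29.531 = 135.8°.
With cos θ = (-0.717), the lit fraction is (1 − (-0.717))/2 ≈ 0.858, so 86%.

86%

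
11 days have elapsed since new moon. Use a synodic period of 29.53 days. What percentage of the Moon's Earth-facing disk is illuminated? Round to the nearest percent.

85%

Phase angle: θ = 360°·(11 d)/(29.53 d) = 134.1°.
cos 134.1° = (-0.696), so f = (1 − (-0.696))/2 = 0.848, so 85%.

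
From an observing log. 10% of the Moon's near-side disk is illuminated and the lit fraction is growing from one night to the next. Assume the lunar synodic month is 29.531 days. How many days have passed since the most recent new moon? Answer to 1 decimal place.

3.0 days

From f = (1 − cos θ)/2: cos θ = 1 − 2×0.10 = 0.800; arccos → 36.9°.
Waxing ⇒ before full, so θ = 36.9°.
Age = 29.531 × 36.9°/360° ≈ 3.02 days.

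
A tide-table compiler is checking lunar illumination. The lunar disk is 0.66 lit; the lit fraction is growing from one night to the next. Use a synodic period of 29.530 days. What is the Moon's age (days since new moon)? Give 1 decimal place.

8.9 days

cos θ = 1 − 2f = -0.320, giving a principal value of 108.7°.
Before full moon the principal value applies: θ = 108.7°.
At 360°/29.530 d per day, 108.7° corresponds to 8.91 days.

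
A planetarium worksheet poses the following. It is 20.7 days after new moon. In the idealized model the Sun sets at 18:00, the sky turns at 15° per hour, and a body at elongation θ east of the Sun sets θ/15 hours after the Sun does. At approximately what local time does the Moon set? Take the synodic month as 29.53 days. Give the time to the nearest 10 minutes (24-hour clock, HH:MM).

Elongation θ = 360° × 20.7/29.53 ≈ 252.4°.
At 15° of sky rotation per hour, 252.4° corresponds to a 16.82 h lag.
18:00 + 16.824 h ≈ 10:49 → 10:50 to the nearest ten minutes.

10:50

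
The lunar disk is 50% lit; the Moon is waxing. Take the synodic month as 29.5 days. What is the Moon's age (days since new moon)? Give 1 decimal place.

From f = (1 − cos θ)/2: cos θ = 1 − 2×0.50 = 0.000; arccos → 90.0°.
Before full moon the principal value applies: θ = 90.0°.
At 360°/29.5 d per day, 90.0° corresponds to 7.38 days.

7.4 days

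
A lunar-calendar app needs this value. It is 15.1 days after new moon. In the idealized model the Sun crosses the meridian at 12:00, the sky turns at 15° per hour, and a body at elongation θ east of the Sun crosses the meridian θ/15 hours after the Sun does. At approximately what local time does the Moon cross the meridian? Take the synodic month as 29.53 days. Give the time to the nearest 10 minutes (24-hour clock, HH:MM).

00:20

Phase angle: θ = 360°·(15.1 d)/(29.53 d) = 184.1°.
The Moon trails the Sun by θ/15 = 184.1/15 ≈ 12.27 hours.
12:00 + 12.272 h ≈ 00:16 → 00:20 to the nearest ten minutes.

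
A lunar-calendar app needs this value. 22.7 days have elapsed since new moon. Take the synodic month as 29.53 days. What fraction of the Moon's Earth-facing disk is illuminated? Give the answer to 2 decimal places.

0.44

Phase angle: θ = 360°·(22.7 d)/(29.53 d) = 276.7°.
Illuminated fraction = (1 − cos 276.7°)/2 = (1 − 0.117)/2 ≈ 0.441.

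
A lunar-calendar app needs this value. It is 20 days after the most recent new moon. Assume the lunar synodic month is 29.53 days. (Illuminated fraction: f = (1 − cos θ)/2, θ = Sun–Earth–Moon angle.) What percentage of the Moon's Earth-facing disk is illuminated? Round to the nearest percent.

Phase angle: θ = 360°·(20 d)/(29.53 d) = 243.8°.
cos 243.8° = (-0.441), so f = (1 − (-0.441))/2 = 0.721, so 72%.

72%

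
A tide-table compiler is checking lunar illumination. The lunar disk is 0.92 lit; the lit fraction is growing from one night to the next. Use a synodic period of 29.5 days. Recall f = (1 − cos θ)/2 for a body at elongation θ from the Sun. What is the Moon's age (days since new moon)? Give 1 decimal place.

From f = (1 − cos θ)/2: cos θ = 1 − 2×0.92 = -0.840; arccos → 147.1°.
Before full moon the principal value applies: θ = 147.1°.
That fraction of the synodic month is 147.1/360 × 29.5 d ≈ 12.06 d.

12.1 days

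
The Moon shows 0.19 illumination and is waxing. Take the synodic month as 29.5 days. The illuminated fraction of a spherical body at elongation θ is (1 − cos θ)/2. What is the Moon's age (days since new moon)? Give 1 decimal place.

4.2 days

cos θ = 1 − 2f = 0.620, giving a principal value of 51.7°.
Waxing ⇒ before full, so θ = 51.7°.
Age = 29.5 × 51.7°/360° ≈ 4.24 days.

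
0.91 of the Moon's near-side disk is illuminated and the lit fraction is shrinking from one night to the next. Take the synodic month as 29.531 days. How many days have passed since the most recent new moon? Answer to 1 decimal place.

17.6 days

Invert f = (1 − cos θ)/2 to get cos θ = 1 − 2(0.91) = -0.820, hence θ₀ = arccos -0.820 = 145.1°.
A waning Moon lies in 180°–360°, so θ = 360° − 145.1° = 214.9°.
Age = 29.531 × 214.9°/360° ≈ 17.63 days.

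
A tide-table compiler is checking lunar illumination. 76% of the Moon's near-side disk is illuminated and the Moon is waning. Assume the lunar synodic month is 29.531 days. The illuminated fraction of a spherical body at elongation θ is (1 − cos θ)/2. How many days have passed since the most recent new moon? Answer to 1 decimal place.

cos θ = 1 − 2f = -0.520, giving a principal value of 121.3°.
A waning Moon lies in 180°–360°, so θ = 360° − 121.3° = 238.7°.
That fraction of the synodic month is 238.7/360 × 29.531 d ≈ 19.58 d.

19.6 days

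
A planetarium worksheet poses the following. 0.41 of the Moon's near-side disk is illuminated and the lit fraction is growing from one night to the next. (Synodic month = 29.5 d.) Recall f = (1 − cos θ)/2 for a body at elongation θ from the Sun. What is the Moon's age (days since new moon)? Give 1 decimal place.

6.5 days

Invert f = (1 − cos θ)/2 to get cos θ = 1 − 2(0.41) = 0.180, hence θ₀ = arccos 0.180 = 79.6°.
Waxing ⇒ before full, so θ = 79.6°.
That fraction of the synodic month is 79.6/360 × 29.5 d ≈ 6.53 d.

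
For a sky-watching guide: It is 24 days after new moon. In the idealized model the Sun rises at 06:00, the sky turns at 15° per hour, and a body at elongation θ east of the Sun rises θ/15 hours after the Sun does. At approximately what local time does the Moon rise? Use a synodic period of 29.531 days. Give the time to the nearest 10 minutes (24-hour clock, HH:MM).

The Moon has covered 24/29.531 of its cycle, so θ ≈ 360° × 24/29.531 = 292.6°.
The Moon trails the Sun by θ/15 = 292.6/15 ≈ 19.50 hours.
06:00 + 19.505 h ≈ 01:30 → 01:30 to the nearest ten minutes.

01:30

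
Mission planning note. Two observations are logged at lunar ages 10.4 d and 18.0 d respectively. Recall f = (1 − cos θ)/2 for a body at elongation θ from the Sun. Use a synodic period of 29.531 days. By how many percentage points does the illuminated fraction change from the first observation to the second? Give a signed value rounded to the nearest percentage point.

+9 pp

θ₁ = 360° × 10.4/29.531 = 126.8°, f₁ = (1 − cos θ₁)/2 = 0.799.
θ₂ = 360° × 18.0/29.531 = 219.4°, f₂ = (1 − cos θ₂)/2 = 0.886.
Change = f₂ − f₁ = +0.087 → +9 percentage points.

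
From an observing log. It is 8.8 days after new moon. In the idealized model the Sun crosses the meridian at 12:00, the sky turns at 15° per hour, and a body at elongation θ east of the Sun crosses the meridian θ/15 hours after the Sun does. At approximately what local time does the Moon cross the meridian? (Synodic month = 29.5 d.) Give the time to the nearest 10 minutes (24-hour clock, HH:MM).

Phase angle: θ = 360°·(8.8 d)/(29.5 d) = 107.4°.
Delay after the Sun = 107.4° / (15°/h) ≈ 7.16 h.
12:00 + 7.159 h ≈ 19:10 → 19:10 to the nearest ten minutes.

19:10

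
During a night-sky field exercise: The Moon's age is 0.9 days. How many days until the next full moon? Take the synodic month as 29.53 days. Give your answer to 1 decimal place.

13.9 days

Full moon is 0.5 of the way through the cycle: age 0.5 × 29.53 = 14.765 d.
So 13.865 days remain (14.765 − 0.9).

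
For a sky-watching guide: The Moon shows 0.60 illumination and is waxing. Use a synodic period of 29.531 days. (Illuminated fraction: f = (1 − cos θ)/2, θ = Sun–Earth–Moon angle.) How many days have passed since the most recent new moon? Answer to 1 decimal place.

Invert f = (1 − cos θ)/2 to get cos θ = 1 − 2(0.60) = -0.200, hence θ₀ = arccos -0.200 = 101.5°.
Waxing ⇒ before full, so θ = 101.5°.
Age = 29.531 × 101.5°/360° ≈ 8.33 days.

8.3 days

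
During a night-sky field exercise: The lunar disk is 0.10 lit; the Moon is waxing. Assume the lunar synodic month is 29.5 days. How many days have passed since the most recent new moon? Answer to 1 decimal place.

3.0 days

cos θ = 1 − 2f = 0.800, giving a principal value of 36.9°.
The Moon is waxing (0°–180°), so θ = 36.9° directly.
At 360°/29.5 d per day, 36.9° corresponds to 3.02 days.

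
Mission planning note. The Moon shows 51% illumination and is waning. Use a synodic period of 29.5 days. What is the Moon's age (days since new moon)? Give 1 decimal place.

22.0 days

From f = (1 − cos θ)/2: cos θ = 1 − 2×0.51 = -0.020; arccos → 91.1°.
Waning ⇒ past full, so θ = 360° − 91.1° = 268.9°.
Age = 29.5 × 268.9°/360° ≈ 22.03 days.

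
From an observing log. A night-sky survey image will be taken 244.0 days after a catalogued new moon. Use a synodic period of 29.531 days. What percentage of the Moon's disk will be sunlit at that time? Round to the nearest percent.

244.0 d spans 8 complete synodic months (8 × 29.531 = 236.25 d) plus 7.75 d.
Elongation θ = 360° × 7.75/29.531 ≈ 94.5°.
Illuminated fraction = (1 − cos 94.5°)/2 = (1 − (-0.078))/2 ≈ 0.539, so 54%.

54%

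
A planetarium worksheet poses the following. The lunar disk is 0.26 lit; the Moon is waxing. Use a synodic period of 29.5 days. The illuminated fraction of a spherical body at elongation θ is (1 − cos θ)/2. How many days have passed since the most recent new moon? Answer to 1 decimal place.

Invert f = (1 − cos θ)/2 to get cos θ = 1 − 2(0.26) = 0.480, hence θ₀ = arccos 0.480 = 61.3°.
Waxing ⇒ before full, so θ = 61.3°.
At 360°/29.5 d per day, 61.3° corresponds to 5.02 days.

5.0 days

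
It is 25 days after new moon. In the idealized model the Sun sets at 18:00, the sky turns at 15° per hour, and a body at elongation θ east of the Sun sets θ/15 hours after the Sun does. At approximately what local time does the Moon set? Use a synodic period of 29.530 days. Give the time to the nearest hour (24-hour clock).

Phase angle: θ = 360°·(25 d)/(29.530 d) = 304.8°.
Delay after the Sun = 304.8° / (15°/h) ≈ 20.32 h.
18:00 + 20.32 h ≈ 14:19 → 14:00 to the nearest hour.

14:00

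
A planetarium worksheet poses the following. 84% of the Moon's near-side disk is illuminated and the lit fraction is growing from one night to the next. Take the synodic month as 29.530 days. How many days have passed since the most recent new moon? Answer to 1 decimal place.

10.9 days

From f = (1 − cos θ)/2: cos θ = 1 − 2×0.84 = -0.680; arccos → 132.8°.
Waxing ⇒ before full, so θ = 132.8°.
That fraction of the synodic month is 132.8/360 × 29.530 d ≈ 10.90 d.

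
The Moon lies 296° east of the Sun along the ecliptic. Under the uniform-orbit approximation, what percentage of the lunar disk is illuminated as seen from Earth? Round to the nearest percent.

28%

f = (1 − cos 296°)/2 = (1 − 0.438)/2 ≈ 0.281, i.e. 28%.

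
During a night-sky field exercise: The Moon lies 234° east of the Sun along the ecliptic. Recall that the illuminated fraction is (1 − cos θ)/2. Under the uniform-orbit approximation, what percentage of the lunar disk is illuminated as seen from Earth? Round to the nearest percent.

79%

f = (1 − cos 234°)/2 = (1 − (-0.588))/2 ≈ 0.794, i.e. 79%.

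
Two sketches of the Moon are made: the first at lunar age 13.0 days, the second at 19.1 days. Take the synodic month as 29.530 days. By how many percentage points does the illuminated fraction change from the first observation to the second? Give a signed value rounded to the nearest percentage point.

-16 pp

θ₁ = 360° × 13.0/29.530 = 158.5°, f₁ = (1 − cos θ₁)/2 = 0.965.
θ₂ = 360° × 19.1/29.530 = 232.8°, f₂ = (1 − cos θ₂)/2 = 0.802.
Change = f₂ − f₁ = -0.163 → -16 percentage points.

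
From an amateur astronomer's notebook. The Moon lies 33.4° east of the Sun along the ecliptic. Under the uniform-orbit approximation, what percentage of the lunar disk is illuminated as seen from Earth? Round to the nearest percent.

8%

f = (1 − cos 33.4°)/2 = (1 − 0.835)/2 ≈ 0.083, i.e. 8%.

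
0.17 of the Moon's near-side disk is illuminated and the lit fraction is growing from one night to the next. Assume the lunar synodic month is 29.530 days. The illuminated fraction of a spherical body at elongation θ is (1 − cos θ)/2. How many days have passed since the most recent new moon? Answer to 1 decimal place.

Invert f = (1 − cos θ)/2 to get cos θ = 1 − 2(0.17) = 0.660, hence θ₀ = arccos 0.660 = 48.7°.
Before full moon the principal value applies: θ = 48.7°.
At 360°/29.530 d per day, 48.7° corresponds to 3.99 days.

4.0 days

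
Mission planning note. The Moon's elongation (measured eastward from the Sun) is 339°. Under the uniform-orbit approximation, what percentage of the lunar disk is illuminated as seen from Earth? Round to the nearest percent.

f = (1 − cos 339°)/2 = (1 − 0.934)/2 ≈ 0.033, i.e. 3%.

3%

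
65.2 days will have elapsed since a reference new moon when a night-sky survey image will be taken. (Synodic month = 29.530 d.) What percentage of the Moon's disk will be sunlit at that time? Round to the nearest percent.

65.2/29.530 = 2.208 lunations, so 2 complete cycles and 6.14 d into the next.
Elongation θ = 360° × 6.14/29.530 ≈ 74.9°.
Illuminated fraction = (1 − cos 74.9°)/2 = (1 − 0.261)/2 ≈ 0.369, so 37%.

37%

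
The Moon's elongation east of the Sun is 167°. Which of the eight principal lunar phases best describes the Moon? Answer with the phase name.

full moon

The full moon sector spans roughly 158°–202°; 167° falls inside it.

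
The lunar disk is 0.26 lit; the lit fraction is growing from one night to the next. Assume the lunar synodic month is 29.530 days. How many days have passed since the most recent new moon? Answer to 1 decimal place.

Invert f = (1 − cos θ)/2 to get cos θ = 1 − 2(0.26) = 0.480, hence θ₀ = arccos 0.480 = 61.3°.
The Moon is waxing (0°–180°), so θ = 61.3° directly.
Age = 29.530 × 61.3°/360° ≈ 5.03 days.

5.0 days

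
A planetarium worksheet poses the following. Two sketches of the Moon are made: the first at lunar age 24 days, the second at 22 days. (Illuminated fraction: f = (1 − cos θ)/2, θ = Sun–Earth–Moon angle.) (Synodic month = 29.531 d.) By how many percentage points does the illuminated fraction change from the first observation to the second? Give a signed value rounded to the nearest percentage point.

θ₁ = 360° × 24/29.531 = 292.6°, f₁ = (1 − cos θ₁)/2 = 0.308.
θ₂ = 360° × 22/29.531 = 268.2°, f₂ = (1 − cos θ₂)/2 = 0.516.
Change = f₂ − f₁ = +0.208 → +21 percentage points.

+21 pp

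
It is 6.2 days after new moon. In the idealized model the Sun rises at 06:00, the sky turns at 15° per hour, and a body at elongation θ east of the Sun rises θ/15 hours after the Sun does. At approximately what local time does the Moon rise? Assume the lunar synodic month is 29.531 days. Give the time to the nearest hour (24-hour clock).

11:00

Phase angle: θ = 360°·(6.2 d)/(29.531 d) = 75.6°.
The Moon trails the Sun by θ/15 = 75.6/15 ≈ 5.04 hours.
06:00 + 5.04 h ≈ 11:02 → 11:00 to the nearest hour.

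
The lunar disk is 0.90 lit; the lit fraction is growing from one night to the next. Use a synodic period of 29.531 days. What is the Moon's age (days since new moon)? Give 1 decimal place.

cos θ = 1 − 2f = -0.800, giving a principal value of 143.1°.
Before full moon the principal value applies: θ = 143.1°.
Age = 29.531 × 143.1°/360° ≈ 11.74 days.

11.7 days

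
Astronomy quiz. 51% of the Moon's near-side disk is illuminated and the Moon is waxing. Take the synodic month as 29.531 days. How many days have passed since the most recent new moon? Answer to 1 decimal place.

7.5 days

cos θ = 1 − 2f = -0.020, giving a principal value of 91.1°.
The Moon is waxing (0°–180°), so θ = 91.1° directly.
Age = 29.531 × 91.1°/360° ≈ 7.48 days.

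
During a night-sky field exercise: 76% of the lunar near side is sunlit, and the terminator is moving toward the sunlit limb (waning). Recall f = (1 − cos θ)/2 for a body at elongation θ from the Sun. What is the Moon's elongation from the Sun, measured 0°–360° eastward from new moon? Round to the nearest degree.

Invert f = (1 − cos θ)/2 to get cos θ = 1 − 2(0.76) = -0.520, hence θ₀ = arccos -0.520 = 121.3°.
Waning ⇒ past full, so θ = 360° − 121.3° = 238.7°.

239°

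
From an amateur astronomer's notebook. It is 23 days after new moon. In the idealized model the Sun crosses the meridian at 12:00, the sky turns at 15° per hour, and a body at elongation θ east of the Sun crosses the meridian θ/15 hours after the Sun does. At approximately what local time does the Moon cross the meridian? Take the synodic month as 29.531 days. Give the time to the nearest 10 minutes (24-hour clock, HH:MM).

06:40

Phase angle: θ = 360°·(23 d)/(29.531 d) = 280.4°.
Delay after the Sun = 280.4° / (15°/h) ≈ 18.69 h.
12:00 + 18.692 h ≈ 06:42 → 06:40 to the nearest ten minutes.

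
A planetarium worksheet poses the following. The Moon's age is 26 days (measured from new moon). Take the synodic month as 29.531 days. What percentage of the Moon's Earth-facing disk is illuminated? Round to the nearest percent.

Phase angle: θ = 360°·(26 d)/(29.531 d) = 317.0°.
Illuminated fraction = (1 − cos 317.0°)/2 = (1 − 0.731)/2 ≈ 0.135, so 13%.

13%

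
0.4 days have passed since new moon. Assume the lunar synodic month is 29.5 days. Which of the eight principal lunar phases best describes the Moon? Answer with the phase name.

new moon

θ ≈ 360° × 0.4/29.5 = 5°, which falls in the new moon sector.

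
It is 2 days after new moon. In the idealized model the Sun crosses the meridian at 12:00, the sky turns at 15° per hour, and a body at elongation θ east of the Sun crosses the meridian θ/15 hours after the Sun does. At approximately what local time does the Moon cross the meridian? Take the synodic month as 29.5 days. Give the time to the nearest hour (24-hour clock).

14:00

Phase angle: θ = 360°·(2 d)/(29.5 d) = 24.4°.
At 15° of sky rotation per hour, 24.4° corresponds to a 1.63 h lag.
12:00 + 1.63 h ≈ 13:38 → 14:00 to the nearest hour.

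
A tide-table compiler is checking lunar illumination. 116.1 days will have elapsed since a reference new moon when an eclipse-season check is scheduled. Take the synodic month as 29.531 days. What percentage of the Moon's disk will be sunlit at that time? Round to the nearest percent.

5%

116.1/29.531 = 3.931 lunations, so 3 complete cycles and 27.51 d into the next.
The Moon has covered 27.51/29.531 of its cycle, so θ ≈ 360° × 27.51/29.531 = 335.3°.
With cos θ = 0.909, the lit fraction is (1 − 0.909)/2 ≈ 0.046, so 5%.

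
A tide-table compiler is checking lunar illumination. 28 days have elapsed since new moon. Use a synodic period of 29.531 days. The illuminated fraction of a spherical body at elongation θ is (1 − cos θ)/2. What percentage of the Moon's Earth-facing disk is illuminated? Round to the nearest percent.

Elongation θ = 360° × 28/29.531 ≈ 341.3°.
Illuminated fraction = (1 − cos 341.3°)/2 = (1 − 0.947)/2 ≈ 0.026, so 3%.

3%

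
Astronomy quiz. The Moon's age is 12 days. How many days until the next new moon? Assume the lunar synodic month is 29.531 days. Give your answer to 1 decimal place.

17.5 days

The next new moon completes the synodic month: 29.531 − 12 = 17.531 days.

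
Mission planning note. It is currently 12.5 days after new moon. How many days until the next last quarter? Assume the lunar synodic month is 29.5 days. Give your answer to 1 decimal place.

Last quarter is 0.75 of the way through the cycle: age 0.75 × 29.5 = 22.125 d.
That is 22.125 − 12.5 = 9.625 days ahead.

9.6 days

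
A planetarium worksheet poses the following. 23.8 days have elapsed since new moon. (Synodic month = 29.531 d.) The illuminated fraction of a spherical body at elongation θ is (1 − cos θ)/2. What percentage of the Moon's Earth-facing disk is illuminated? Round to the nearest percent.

33%

Elongation θ = 360° × 23.8/29.531 ≈ 290.1°.
cos 290.1° = 0.344, so f = (1 − 0.344)/2 = 0.328, so 33%.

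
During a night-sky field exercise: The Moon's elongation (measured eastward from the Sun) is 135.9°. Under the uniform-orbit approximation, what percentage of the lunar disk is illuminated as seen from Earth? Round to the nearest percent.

86%

cos 135.9° = (-0.718), so f = (1 − (-0.718))/2 = 0.859, i.e. 86%.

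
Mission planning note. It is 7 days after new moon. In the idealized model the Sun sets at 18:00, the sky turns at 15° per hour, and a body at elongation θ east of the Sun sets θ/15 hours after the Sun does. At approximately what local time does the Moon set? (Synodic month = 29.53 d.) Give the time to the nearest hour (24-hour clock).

00:00

Elongation θ = 360° × 7/29.53 ≈ 85.3°.
Delay after the Sun = 85.3° / (15°/h) ≈ 5.69 h.
18:00 + 5.69 h ≈ 23:41 → 00:00 to the nearest hour.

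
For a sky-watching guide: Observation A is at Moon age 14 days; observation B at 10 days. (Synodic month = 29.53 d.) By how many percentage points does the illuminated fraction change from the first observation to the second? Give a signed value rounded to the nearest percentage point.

θ₁ = 360° × 14/29.53 = 170.7°, f₁ = (1 − cos θ₁)/2 = 0.993.
θ₂ = 360° × 10/29.53 = 121.9°, f₂ = (1 − cos θ₂)/2 = 0.764.
Change = f₂ − f₁ = -0.229 → -23 percentage points.

-23 pp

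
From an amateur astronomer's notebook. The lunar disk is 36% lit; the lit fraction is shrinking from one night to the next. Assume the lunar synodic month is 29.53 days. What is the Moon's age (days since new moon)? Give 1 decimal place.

23.5 days

Invert f = (1 − cos θ)/2 to get cos θ = 1 − 2(0.36) = 0.280, hence θ₀ = arccos 0.280 = 73.7°.
A waning Moon lies in 180°–360°, so θ = 360° − 73.7° = 286.3°.
Age = 29.53 × 286.3°/360° ≈ 23.48 days.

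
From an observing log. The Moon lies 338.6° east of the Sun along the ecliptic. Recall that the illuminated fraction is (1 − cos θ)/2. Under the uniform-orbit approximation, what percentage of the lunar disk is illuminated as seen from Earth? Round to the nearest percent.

cos 338.6° = 0.931, so f = (1 − 0.931)/2 = 0.034, i.e. 3%.

3%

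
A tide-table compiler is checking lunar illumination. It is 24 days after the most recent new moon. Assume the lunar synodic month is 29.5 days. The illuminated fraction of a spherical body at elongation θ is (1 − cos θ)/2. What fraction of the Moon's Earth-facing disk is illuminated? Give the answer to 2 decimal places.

The Moon has covered 24/29.5 of its cycle, so θ ≈ 360° × 24/29.5 = 292.9°.
Illuminated fraction = (1 − cos 292.9°)/2 = (1 − 0.389)/2 ≈ 0.306.

0.31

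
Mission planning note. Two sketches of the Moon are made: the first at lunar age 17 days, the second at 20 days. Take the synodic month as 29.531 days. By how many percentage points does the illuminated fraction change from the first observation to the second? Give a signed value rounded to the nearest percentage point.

-22 percentage points

First observation: θ = 360°·17/29.531 = 207.2°, so f = 0.945.
Second observation: θ = 243.8°, f = 0.721.
Δf = 0.721 − 0.945 = -0.224, i.e. -22 pp.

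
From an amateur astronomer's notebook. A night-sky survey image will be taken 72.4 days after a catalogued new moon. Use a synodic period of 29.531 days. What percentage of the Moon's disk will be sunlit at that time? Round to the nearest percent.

72.4 d spans 2 complete synodic months (2 × 29.531 = 59.06 d) plus 13.34 d.
The Moon has covered 13.34/29.531 of its cycle, so θ ≈ 360° × 13.34/29.531 = 162.6°.
cos 162.6° = (-0.954), so f = (1 − (-0.954))/2 = 0.977, so 98%.

98%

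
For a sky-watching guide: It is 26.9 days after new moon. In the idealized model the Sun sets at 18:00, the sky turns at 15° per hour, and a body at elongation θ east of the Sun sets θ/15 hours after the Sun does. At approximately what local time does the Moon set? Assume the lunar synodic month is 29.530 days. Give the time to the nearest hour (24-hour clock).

Elongation θ = 360° × 26.9/29.530 ≈ 327.9°.
At 15° of sky rotation per hour, 327.9° corresponds to a 21.86 h lag.
18:00 + 21.86 h ≈ 15:52 → 16:00 to the nearest hour.

16:00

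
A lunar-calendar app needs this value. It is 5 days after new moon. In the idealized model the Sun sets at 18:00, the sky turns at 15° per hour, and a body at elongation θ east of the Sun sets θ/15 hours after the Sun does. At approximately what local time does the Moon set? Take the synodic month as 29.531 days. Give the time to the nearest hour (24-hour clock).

Phase angle: θ = 360°·(5 d)/(29.531 d) = 61.0°.
Delay after the Sun = 61.0° / (15°/h) ≈ 4.06 h.
18:00 + 4.06 h ≈ 22:04 → 22:00 to the nearest hour.

22:00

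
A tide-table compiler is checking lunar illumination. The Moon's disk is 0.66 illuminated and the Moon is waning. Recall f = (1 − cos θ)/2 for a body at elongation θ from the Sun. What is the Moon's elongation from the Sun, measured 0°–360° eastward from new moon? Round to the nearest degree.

251°

cos θ = 1 − 2f = -0.320, giving a principal value of 108.7°.
Waning ⇒ past full, so θ = 360° − 108.7° = 251.3°.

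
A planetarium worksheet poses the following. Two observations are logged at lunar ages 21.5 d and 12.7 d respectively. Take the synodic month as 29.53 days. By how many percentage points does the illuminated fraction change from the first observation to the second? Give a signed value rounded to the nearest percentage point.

+38 pp

θ₁ = 360° × 21.5/29.53 = 262.1°, f₁ = (1 − cos θ₁)/2 = 0.569.
θ₂ = 360° × 12.7/29.53 = 154.8°, f₂ = (1 − cos θ₂)/2 = 0.953.
Change = f₂ − f₁ = +0.384 → +38 percentage points.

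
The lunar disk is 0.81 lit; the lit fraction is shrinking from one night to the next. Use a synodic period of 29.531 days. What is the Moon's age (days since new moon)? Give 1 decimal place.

19.0 days

Invert f = (1 − cos θ)/2 to get cos θ = 1 − 2(0.81) = -0.620, hence θ₀ = arccos -0.620 = 128.3°.
Since the Moon is past full (waning), take the reflex angle: θ = 360° − 128.3° = 231.7°.
Age = 29.531 × 231.7°/360° ≈ 19.01 days.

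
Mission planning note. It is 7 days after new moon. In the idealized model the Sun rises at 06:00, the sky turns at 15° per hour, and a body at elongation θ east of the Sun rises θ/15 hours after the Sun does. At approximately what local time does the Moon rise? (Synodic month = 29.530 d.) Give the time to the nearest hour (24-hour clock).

12:00

The Moon has covered 7/29.530 of its cycle, so θ ≈ 360° × 7/29.530 = 85.3°.
The Moon trails the Sun by θ/15 = 85.3/15 ≈ 5.69 hours.
06:00 + 5.69 h ≈ 11:41 → 12:00 to the nearest hour.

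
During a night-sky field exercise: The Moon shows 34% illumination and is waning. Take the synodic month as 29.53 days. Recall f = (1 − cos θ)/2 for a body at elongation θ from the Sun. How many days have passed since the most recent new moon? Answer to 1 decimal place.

23.7 days

From f = (1 − cos θ)/2: cos θ = 1 − 2×0.34 = 0.320; arccos → 71.3°.
Since the Moon is past full (waning), take the reflex angle: θ = 360° − 71.3° = 288.7°.
Age = 29.53 × 288.7°/360° ≈ 23.68 days.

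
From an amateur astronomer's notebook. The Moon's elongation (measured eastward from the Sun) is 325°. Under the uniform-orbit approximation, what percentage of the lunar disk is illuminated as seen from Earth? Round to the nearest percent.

Half-versine of 325°: (1 − 0.819)/2 = 0.090, i.e. 9%.

9%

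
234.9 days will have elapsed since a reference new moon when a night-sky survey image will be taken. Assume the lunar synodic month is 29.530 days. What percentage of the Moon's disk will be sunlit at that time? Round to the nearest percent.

2%

Reduce mod P: 234.9 − 7×29.530 = 28.19 d into the current lunation.
Phase angle: θ = 360°·(28.19 d)/(29.530 d) = 343.7°.
cos 343.7° = 0.960, so f = (1 − 0.960)/2 = 0.020, so 2%.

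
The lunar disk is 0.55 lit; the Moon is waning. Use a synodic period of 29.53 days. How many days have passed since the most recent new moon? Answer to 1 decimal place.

Invert f = (1 − cos θ)/2 to get cos θ = 1 − 2(0.55) = -0.100, hence θ₀ = arccos -0.100 = 95.7°.
Since the Moon is past full (waning), take the reflex angle: θ = 360° − 95.7° = 264.3°.
At 360°/29.53 d per day, 264.3° corresponds to 21.68 days.

21.7 days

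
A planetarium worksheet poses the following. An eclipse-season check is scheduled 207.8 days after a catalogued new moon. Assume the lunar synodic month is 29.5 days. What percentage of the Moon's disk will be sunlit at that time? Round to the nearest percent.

Reduce mod P: 207.8 − 7×29.5 = 1.30 d into the current lunation.
Elongation θ = 360° × 1.30/29.5 ≈ 15.9°.
Illuminated fraction = (1 − cos 15.9°)/2 = (1 − 0.962)/2 ≈ 0.019, so 2%.

2%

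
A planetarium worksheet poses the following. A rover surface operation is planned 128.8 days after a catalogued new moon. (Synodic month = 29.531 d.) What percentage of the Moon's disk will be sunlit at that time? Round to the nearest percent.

128.8 d spans 4 complete synodic months (4 × 29.531 = 118.12 d) plus 10.68 d.
Phase angle: θ = 360°·(10.68 d)/(29.531 d) = 130.1°.
Illuminated fraction = (1 − cos 130.1°)/2 = (1 − (-0.645))/2 ≈ 0.822, so 82%.

82%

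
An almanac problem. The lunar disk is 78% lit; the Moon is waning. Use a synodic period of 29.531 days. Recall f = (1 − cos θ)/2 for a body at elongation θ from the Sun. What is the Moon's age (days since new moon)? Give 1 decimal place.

19.4 days

From f = (1 − cos θ)/2: cos θ = 1 − 2×0.78 = -0.560; arccos → 124.1°.
Waning ⇒ past full, so θ = 360° − 124.1° = 235.9°.
Age = 29.531 × 235.9°/360° ≈ 19.35 days.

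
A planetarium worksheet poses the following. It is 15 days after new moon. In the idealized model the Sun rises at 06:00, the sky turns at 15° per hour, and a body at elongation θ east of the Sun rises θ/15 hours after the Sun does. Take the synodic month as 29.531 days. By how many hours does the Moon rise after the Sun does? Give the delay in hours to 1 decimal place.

The Moon has covered 15/29.531 of its cycle, so θ ≈ 360° × 15/29.531 = 182.9°.
Delay after the Sun = 182.9° / (15°/h) ≈ 12.19 h.
So the Moon rises 12.19 h after the Sun.

12.2 h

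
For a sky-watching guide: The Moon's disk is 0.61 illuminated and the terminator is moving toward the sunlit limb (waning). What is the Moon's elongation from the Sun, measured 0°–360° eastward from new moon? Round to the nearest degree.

cos θ = 1 − 2f = -0.220, giving a principal value of 102.7°.
Since the Moon is past full (waning), take the reflex angle: θ = 360° − 102.7° = 257.3°.

257°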